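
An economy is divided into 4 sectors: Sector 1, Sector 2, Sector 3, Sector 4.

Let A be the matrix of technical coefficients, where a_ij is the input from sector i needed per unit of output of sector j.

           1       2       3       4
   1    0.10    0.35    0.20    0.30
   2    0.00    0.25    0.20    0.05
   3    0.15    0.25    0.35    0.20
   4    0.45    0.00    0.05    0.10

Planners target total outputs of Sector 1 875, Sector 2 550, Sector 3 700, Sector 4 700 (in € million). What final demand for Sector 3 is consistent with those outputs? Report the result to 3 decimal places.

d_3 = 46.250

I − A =
  [   0.90    -0.35    -0.20    -0.30]
  [   0.00     0.75    -0.20    -0.05]
  [  -0.15    -0.25     0.65    -0.20]
  [  -0.45     0.00    -0.05     0.90]
d = (I − A) x:
  d_1 = (+0.90)·875 + (-0.35)·550 + (-0.20)·700 + (-0.30)·700 = 245.000
  d_2 = (+0.00)·875 + (+0.75)·550 + (-0.20)·700 + (-0.05)·700 = 237.500
  d_3 = (-0.15)·875 + (-0.25)·550 + (+0.65)·700 + (-0.20)·700 = 46.250
  d_4 = (-0.45)·875 + (+0.00)·550 + (-0.05)·700 + (+0.90)·700 = 201.250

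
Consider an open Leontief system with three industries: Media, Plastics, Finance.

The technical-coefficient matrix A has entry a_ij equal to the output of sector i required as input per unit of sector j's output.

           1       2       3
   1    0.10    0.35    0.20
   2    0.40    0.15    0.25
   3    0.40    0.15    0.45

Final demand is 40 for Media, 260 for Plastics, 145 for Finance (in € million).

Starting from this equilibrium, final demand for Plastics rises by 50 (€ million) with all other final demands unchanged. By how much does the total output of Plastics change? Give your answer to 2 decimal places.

I − A =
  [   0.90    -0.35    -0.20]
  [  -0.40     0.85    -0.25]
  [  -0.40    -0.15     0.55]
Cofactors of I−A, C_ij = (−1)^(i+j)·(minor ij) (rows/columns in the sector order above):
  C_11 = (0.85)(0.55) − (-0.25)(-0.15) = 0.4300
  C_12 = −[(-0.40)(0.55) − (-0.25)(-0.40)] = 0.3200
  C_13 = (-0.40)(-0.15) − (0.85)(-0.40) = 0.4000
  C_21 = −[(-0.35)(0.55) − (-0.20)(-0.15)] = 0.2225
  C_22 = (0.90)(0.55) − (-0.20)(-0.40) = 0.4150
  C_23 = −[(0.90)(-0.15) − (-0.35)(-0.40)] = 0.2750
  C_31 = (-0.35)(-0.25) − (-0.20)(0.85) = 0.2575
  C_32 = −[(0.90)(-0.25) − (-0.20)(-0.40)] = 0.3050
  C_33 = (0.90)(0.85) − (-0.35)(-0.40) = 0.6250
det(I−A) = Σ_j (I−A)_1j·C_1j = (0.90)(0.4300) + (-0.35)(0.3200) + (-0.20)(0.4000) = 0.1950
adj(I−A) = Cᵀ =
  [ 0.4300   0.2225   0.2575]
  [ 0.3200   0.4150   0.3050]
  [ 0.4000   0.2750   0.6250]
(I − A)⁻¹ = adj(I−A) / det(I−A) ≈
  [   2.2051     1.1410     1.3205]
  [   1.6410     2.1282     1.5641]
  [   2.0513     1.4103     3.2051]
Δx = (I − A)⁻¹ Δd with Δd having +50 in the Plastics component and 0 elsewhere.
So Δx_2 = L_22 · (+50), where L_22 = adj(I−A)_22 / det(I−A) = 0.4150 / 0.1950.
Δx_2 = 0.4150 × (+50) / 0.1950 = 20.75 / 0.1950 ≈ 106.41.

Δx_2 = 106.41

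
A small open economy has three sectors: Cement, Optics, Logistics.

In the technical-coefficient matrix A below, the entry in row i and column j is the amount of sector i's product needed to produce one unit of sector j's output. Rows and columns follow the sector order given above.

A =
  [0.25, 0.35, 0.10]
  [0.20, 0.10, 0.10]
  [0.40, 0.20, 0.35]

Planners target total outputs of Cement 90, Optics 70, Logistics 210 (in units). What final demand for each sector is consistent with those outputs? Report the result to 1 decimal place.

I − A =
  [   0.75    -0.35    -0.10]
  [  -0.20     0.90    -0.10]
  [  -0.40    -0.20     0.65]
d = (I − A) x:
  d_C = (+0.75)·90 + (-0.35)·70 + (-0.10)·210 = 22.0
  d_O = (-0.20)·90 + (+0.90)·70 + (-0.10)·210 = 24.0
  d_L = (-0.40)·90 + (-0.20)·70 + (+0.65)·210 = 86.5

d_C = 22.0, d_O = 24.0, d_L = 86.5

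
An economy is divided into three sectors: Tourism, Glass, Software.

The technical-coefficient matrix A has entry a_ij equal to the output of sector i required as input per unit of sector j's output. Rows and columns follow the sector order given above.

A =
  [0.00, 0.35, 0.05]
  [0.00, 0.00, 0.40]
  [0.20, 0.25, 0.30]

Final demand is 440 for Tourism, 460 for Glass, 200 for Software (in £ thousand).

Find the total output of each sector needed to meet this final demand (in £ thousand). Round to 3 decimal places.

x_1 = 748.132, x_2 = 769.751, x_3 = 774.377

I − A =
  [   1.00    -0.35    -0.05]
  [   0.00     1.00    -0.40]
  [  -0.20    -0.25     0.70]
Cofactors of I−A, C_ij = (−1)^(i+j)·(minor ij) (rows/columns in the sector order above):
  C_11 = (1.00)(0.70) − (-0.40)(-0.25) = 0.6000
  C_12 = −[(0.00)(0.70) − (-0.40)(-0.20)] = 0.0800
  C_13 = (0.00)(-0.25) − (1.00)(-0.20) = 0.2000
  C_21 = −[(-0.35)(0.70) − (-0.05)(-0.25)] = 0.2575
  C_22 = (1.00)(0.70) − (-0.05)(-0.20) = 0.6900
  C_23 = −[(1.00)(-0.25) − (-0.35)(-0.20)] = 0.3200
  C_31 = (-0.35)(-0.40) − (-0.05)(1.00) = 0.1900
  C_32 = −[(1.00)(-0.40) − (-0.05)(0.00)] = 0.4000
  C_33 = (1.00)(1.00) − (-0.35)(0.00) = 1.0000
det(I−A) = Σ_j (I−A)_1j·C_1j = (1.00)(0.6000) + (-0.35)(0.0800) + (-0.05)(0.2000) = 0.5620
adj(I−A) = Cᵀ =
  [ 0.6000   0.2575   0.1900]
  [ 0.0800   0.6900   0.4000]
  [ 0.2000   0.3200   1.0000]
(I − A)⁻¹ = adj(I−A) / det(I−A) ≈
  [   1.0676     0.4582     0.3381]
  [   0.1423     1.2278     0.7117]
  [   0.3559     0.5694     1.7794]
x = (I − A)⁻¹ d = adj(I−A)·d / det(I−A), with det(I−A) = 0.5620:
  x_1 = (0.6000·440 + 0.2575·460 + 0.1900·200) / 0.5620 = 420.45 / 0.5620 ≈ 748.132
  x_2 = (0.0800·440 + 0.6900·460 + 0.4000·200) / 0.5620 = 432.60 / 0.5620 ≈ 769.751
  x_3 = (0.2000·440 + 0.3200·460 + 1.0000·200) / 0.5620 = 435.20 / 0.5620 ≈ 774.377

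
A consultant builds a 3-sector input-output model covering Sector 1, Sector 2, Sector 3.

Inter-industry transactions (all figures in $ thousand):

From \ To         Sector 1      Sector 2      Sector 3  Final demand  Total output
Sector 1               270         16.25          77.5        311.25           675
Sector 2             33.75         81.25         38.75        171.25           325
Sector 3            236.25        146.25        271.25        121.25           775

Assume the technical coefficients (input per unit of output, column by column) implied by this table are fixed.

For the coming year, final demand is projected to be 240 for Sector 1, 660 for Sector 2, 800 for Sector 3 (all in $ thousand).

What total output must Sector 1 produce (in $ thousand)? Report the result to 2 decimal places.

Technical coefficients a_ij = z_ij / X_j:
  a_11 = 270/675 = 0.40, a_21 = 33.75/675 = 0.05, a_31 = 236.25/675 = 0.35
  a_12 = 16.25/325 = 0.05, a_22 = 81.25/325 = 0.25, a_32 = 146.25/325 = 0.45
  a_13 = 77.5/775 = 0.10, a_23 = 38.75/775 = 0.05, a_33 = 271.25/775 = 0.35
I − A =
  [   0.60    -0.05    -0.10]
  [  -0.05     0.75    -0.05]
  [  -0.35    -0.45     0.65]
Cofactors of I−A, C_ij = (−1)^(i+j)·(minor ij) (rows/columns in the sector order above):
  C_11 = (0.75)(0.65) − (-0.05)(-0.45) = 0.4650
  C_12 = −[(-0.05)(0.65) − (-0.05)(-0.35)] = 0.0500
  C_13 = (-0.05)(-0.45) − (0.75)(-0.35) = 0.2850
  C_21 = −[(-0.05)(0.65) − (-0.10)(-0.45)] = 0.0775
  C_22 = (0.60)(0.65) − (-0.10)(-0.35) = 0.3550
  C_23 = −[(0.60)(-0.45) − (-0.05)(-0.35)] = 0.2875
  C_31 = (-0.05)(-0.05) − (-0.10)(0.75) = 0.0775
  C_32 = −[(0.60)(-0.05) − (-0.10)(-0.05)] = 0.0350
  C_33 = (0.60)(0.75) − (-0.05)(-0.05) = 0.4475
det(I−A) = Σ_j (I−A)_1j·C_1j = (0.60)(0.4650) + (-0.05)(0.0500) + (-0.10)(0.2850) = 0.2480
adj(I−A) = Cᵀ =
  [ 0.4650   0.0775   0.0775]
  [ 0.0500   0.3550   0.0350]
  [ 0.2850   0.2875   0.4475]
(I − A)⁻¹ = adj(I−A) / det(I−A) ≈
  [   1.8750     0.3125     0.3125]
  [   0.2016     1.4315     0.1411]
  [   1.1492     1.1593     1.8044]
x = (I − A)⁻¹ d = adj(I−A)·d / det(I−A), with det(I−A) = 0.2480:
  x_1 = (0.4650·240 + 0.0775·660 + 0.0775·800) / 0.2480 = 224.75 / 0.2480 = 906.25
  x_2 = (0.0500·240 + 0.3550·660 + 0.0350·800) / 0.2480 = 274.30 / 0.2480 ≈ 1106.05
  x_3 = (0.2850·240 + 0.2875·660 + 0.4475·800) / 0.2480 = 616.15 / 0.2480 ≈ 2484.48

x_1 = 906.25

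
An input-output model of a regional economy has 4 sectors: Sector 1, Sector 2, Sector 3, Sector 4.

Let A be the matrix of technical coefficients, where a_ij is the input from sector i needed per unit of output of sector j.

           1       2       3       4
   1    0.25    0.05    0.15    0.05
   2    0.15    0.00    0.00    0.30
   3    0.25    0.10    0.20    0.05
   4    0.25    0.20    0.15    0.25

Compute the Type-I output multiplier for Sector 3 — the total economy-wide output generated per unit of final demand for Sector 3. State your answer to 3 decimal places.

m_3 = 2.333

I − A =
  [   0.75    -0.05    -0.15    -0.05]
  [  -0.15     1.00     0.00    -0.30]
  [  -0.25    -0.10     0.80    -0.05]
  [  -0.25    -0.20    -0.15     0.75]
Compute the cofactors C_ij = (−1)^(i+j)·(3×3 minor ij) of I−A; the adjugate is their transpose:
adj(I−A) = Cᵀ =
  [ 0.540000   0.051125   0.113250   0.064000]
  [ 0.160125   0.402500   0.063000   0.175875]
  [ 0.205250   0.075000   0.494125   0.076625]
  [ 0.263750   0.139375   0.153375   0.554250]
det(I−A) = Σ_j (I−A)_1j·C_1j = (0.75)(0.540000) + (-0.05)(0.160125) + (-0.15)(0.205250) + (-0.05)(0.263750) = 0.35301875
(I − A)⁻¹ = adj(I−A) / det(I−A) ≈
  [   1.5297     0.1448     0.3208     0.1813]
  [   0.4536     1.1402     0.1785     0.4982]
  [   0.5814     0.2125     1.3997     0.2171]
  [   0.7471     0.3948     0.4345     1.5700]
The output multiplier for sector j is the column-j sum of the Leontief inverse (I − A)⁻¹ = adj(I−A) / det(I−A).
Column 3 of adj(I−A): (0.113250, 0.063000, 0.494125, 0.153375); det(I−A) = 0.35301875.
m_3 = (0.113250 + 0.063000 + 0.494125 + 0.153375) / 0.35301875 = 0.82375 / 0.35301875 ≈ 2.333.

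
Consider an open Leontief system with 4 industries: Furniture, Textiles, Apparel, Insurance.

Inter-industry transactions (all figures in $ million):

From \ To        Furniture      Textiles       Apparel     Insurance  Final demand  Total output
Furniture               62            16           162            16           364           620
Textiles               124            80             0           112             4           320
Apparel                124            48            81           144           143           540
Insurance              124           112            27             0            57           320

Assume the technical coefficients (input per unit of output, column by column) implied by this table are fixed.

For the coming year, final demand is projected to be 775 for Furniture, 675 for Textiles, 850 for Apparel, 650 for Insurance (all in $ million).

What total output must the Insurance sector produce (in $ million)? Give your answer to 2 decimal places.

Technical coefficients a_ij = z_ij / X_j:
  a_FF = 62/620 = 0.10, a_TF = 124/620 = 0.20, a_AF = 124/620 = 0.20, a_IF = 124/620 = 0.20
  a_FT = 16/320 = 0.05, a_TT = 80/320 = 0.25, a_AT = 48/320 = 0.15, a_IT = 112/320 = 0.35
  a_FA = 162/540 = 0.30, a_TA = 0/540 = 0.00, a_AA = 81/540 = 0.15, a_IA = 27/540 = 0.05
  a_FI = 16/320 = 0.05, a_TI = 112/320 = 0.35, a_AI = 144/320 = 0.45, a_II = 0/320 = 0.00
I − A =
  [   0.90    -0.05    -0.30    -0.05]
  [  -0.20     0.75     0.00    -0.35]
  [  -0.20    -0.15     0.85    -0.45]
  [  -0.20    -0.35    -0.05     1.00]
Compute the cofactors C_ij = (−1)^(i+j)·(3×3 minor ij) of I−A; the adjugate is their transpose:
adj(I−A) = Cᵀ =
  [ 0.513875   0.148875   0.191000   0.163750]
  [ 0.228500   0.648750   0.097250   0.282250]
  [ 0.265000   0.293250   0.540250   0.359000]
  [ 0.196000   0.271500   0.099250   0.511250]
det(I−A) = Σ_j (I−A)_1j·C_1j = (0.90)(0.513875) + (-0.05)(0.228500) + (-0.30)(0.265000) + (-0.05)(0.196000) = 0.3617625
(I − A)⁻¹ = adj(I−A) / det(I−A) ≈
  [   1.4205     0.4115     0.5280     0.4526]
  [   0.6316     1.7933     0.2688     0.7802]
  [   0.7325     0.8106     1.4934     0.9924]
  [   0.5418     0.7505     0.2744     1.4132]
x = (I − A)⁻¹ d = adj(I−A)·d / det(I−A), with det(I−A) = 0.3617625:
  x_F = (0.513875·775 + 0.148875·675 + 0.191000·850 + 0.163750·650) / 0.3617625 = 767.53125 / 0.3617625 ≈ 2121.64
  x_T = (0.228500·775 + 0.648750·675 + 0.097250·850 + 0.282250·650) / 0.3617625 = 881.11875 / 0.3617625 ≈ 2435.63
  x_A = (0.265000·775 + 0.293250·675 + 0.540250·850 + 0.359000·650) / 0.3617625 = 1095.88125 / 0.3617625 ≈ 3029.28
  x_I = (0.196000·775 + 0.271500·675 + 0.099250·850 + 0.511250·650) / 0.3617625 = 751.8375 / 0.3617625 ≈ 2078.26

x_I = 2078.26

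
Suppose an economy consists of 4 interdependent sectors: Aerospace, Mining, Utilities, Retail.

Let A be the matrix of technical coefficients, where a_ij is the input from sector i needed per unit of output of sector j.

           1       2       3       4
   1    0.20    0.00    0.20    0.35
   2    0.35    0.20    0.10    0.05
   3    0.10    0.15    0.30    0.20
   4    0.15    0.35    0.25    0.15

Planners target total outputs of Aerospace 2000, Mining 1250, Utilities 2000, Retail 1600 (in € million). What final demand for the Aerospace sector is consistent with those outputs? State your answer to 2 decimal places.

d_1 = 640.00

I − A =
  [   0.80     0.00    -0.20    -0.35]
  [  -0.35     0.80    -0.10    -0.05]
  [  -0.10    -0.15     0.70    -0.20]
  [  -0.15    -0.35    -0.25     0.85]
d = (I − A) x:
  d_1 = (+0.80)·2000 + (+0.00)·1250 + (-0.20)·2000 + (-0.35)·1600 = 640.00
  d_2 = (-0.35)·2000 + (+0.80)·1250 + (-0.10)·2000 + (-0.05)·1600 = 20.00
  d_3 = (-0.10)·2000 + (-0.15)·1250 + (+0.70)·2000 + (-0.20)·1600 = 692.50
  d_4 = (-0.15)·2000 + (-0.35)·1250 + (-0.25)·2000 + (+0.85)·1600 = 122.50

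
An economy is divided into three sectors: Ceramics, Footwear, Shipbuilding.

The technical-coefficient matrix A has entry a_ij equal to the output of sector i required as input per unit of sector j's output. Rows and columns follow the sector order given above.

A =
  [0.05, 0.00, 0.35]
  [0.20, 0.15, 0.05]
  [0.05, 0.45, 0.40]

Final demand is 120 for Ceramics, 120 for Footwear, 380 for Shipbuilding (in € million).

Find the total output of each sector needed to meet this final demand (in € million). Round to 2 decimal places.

I − A =
  [   0.95     0.00    -0.35]
  [  -0.20     0.85    -0.05]
  [  -0.05    -0.45     0.60]
Cofactors of I−A, C_ij = (−1)^(i+j)·(minor ij) (rows/columns in the sector order above):
  C_11 = (0.85)(0.60) − (-0.05)(-0.45) = 0.4875
  C_12 = −[(-0.20)(0.60) − (-0.05)(-0.05)] = 0.1225
  C_13 = (-0.20)(-0.45) − (0.85)(-0.05) = 0.1325
  C_21 = −[(0.00)(0.60) − (-0.35)(-0.45)] = 0.1575
  C_22 = (0.95)(0.60) − (-0.35)(-0.05) = 0.5525
  C_23 = −[(0.95)(-0.45) − (0.00)(-0.05)] = 0.4275
  C_31 = (0.00)(-0.05) − (-0.35)(0.85) = 0.2975
  C_32 = −[(0.95)(-0.05) − (-0.35)(-0.20)] = 0.1175
  C_33 = (0.95)(0.85) − (0.00)(-0.20) = 0.8075
det(I−A) = Σ_j (I−A)_1j·C_1j = (0.95)(0.4875) + (0.00)(0.1225) + (-0.35)(0.1325) = 0.41675
adj(I−A) = Cᵀ =
  [ 0.4875   0.1575   0.2975]
  [ 0.1225   0.5525   0.1175]
  [ 0.1325   0.4275   0.8075]
(I − A)⁻¹ = adj(I−A) / det(I−A) ≈
  [   1.1698     0.3779     0.7139]
  [   0.2939     1.3257     0.2819]
  [   0.3179     1.0258     1.9376]
x = (I − A)⁻¹ d = adj(I−A)·d / det(I−A), with det(I−A) = 0.41675:
  x_C = (0.4875·120 + 0.1575·120 + 0.2975·380) / 0.41675 = 190.45 / 0.41675 ≈ 456.99
  x_F = (0.1225·120 + 0.5525·120 + 0.1175·380) / 0.41675 = 125.65 / 0.41675 ≈ 301.50
  x_S = (0.1325·120 + 0.4275·120 + 0.8075·380) / 0.41675 = 374.05 / 0.41675 ≈ 897.54

x_C = 456.99, x_F = 301.50, x_S = 897.54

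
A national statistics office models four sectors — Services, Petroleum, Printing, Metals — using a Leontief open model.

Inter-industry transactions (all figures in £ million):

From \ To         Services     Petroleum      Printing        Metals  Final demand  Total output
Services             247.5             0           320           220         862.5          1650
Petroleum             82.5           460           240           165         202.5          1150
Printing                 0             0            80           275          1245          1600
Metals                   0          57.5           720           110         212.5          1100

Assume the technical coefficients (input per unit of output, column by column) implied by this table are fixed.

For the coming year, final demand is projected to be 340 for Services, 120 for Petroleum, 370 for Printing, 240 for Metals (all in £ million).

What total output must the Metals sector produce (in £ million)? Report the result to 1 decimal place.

x_4 = 565.3

Technical coefficients a_ij = z_ij / X_j:
  a_11 = 247.5/1650 = 0.15, a_21 = 82.5/1650 = 0.05, a_31 = 0/1650 = 0.00, a_41 = 0/1650 = 0.00
  a_12 = 0/1150 = 0.00, a_22 = 460/1150 = 0.40, a_32 = 0/1150 = 0.00, a_42 = 57.5/1150 = 0.05
  a_13 = 320/1600 = 0.20, a_23 = 240/1600 = 0.15, a_33 = 80/1600 = 0.05, a_43 = 720/1600 = 0.45
  a_14 = 220/1100 = 0.20, a_24 = 165/1100 = 0.15, a_34 = 275/1100 = 0.25, a_44 = 110/1100 = 0.10
I − A =
  [   0.85     0.00    -0.20    -0.20]
  [  -0.05     0.60    -0.15    -0.15]
  [   0.00     0.00     0.95    -0.25]
  [   0.00    -0.05    -0.45     0.90]
Compute the cofactors C_ij = (−1)^(i+j)·(3×3 minor ij) of I−A; the adjugate is their transpose:
adj(I−A) = Cᵀ =
  [ 0.436500   0.012000   0.162000   0.144000]
  [ 0.037125   0.631125   0.185625   0.165000]
  [ 0.000625   0.010625   0.452125   0.127500]
  [ 0.002375   0.040375   0.236375   0.484500]
det(I−A) = Σ_j (I−A)_1j·C_1j = (0.85)(0.436500) + (0.00)(0.037125) + (-0.20)(0.000625) + (-0.20)(0.002375) = 0.370425
(I − A)⁻¹ = adj(I−A) / det(I−A) ≈
  [   1.1784     0.0324     0.4373     0.3887]
  [   0.1002     1.7038     0.5011     0.4454]
  [   0.0017     0.0287     1.2206     0.3442]
  [   0.0064     0.1090     0.6381     1.3080]
x = (I − A)⁻¹ d = adj(I−A)·d / det(I−A), with det(I−A) = 0.370425:
  x_1 = (0.436500·340 + 0.012000·120 + 0.162000·370 + 0.144000·240) / 0.370425 = 244.35 / 0.370425 ≈ 659.6
  x_2 = (0.037125·340 + 0.631125·120 + 0.185625·370 + 0.165000·240) / 0.370425 = 196.63875 / 0.370425 ≈ 530.8
  x_3 = (0.000625·340 + 0.010625·120 + 0.452125·370 + 0.127500·240) / 0.370425 = 199.37375 / 0.370425 ≈ 538.2
  x_4 = (0.002375·340 + 0.040375·120 + 0.236375·370 + 0.484500·240) / 0.370425 = 209.39125 / 0.370425 ≈ 565.3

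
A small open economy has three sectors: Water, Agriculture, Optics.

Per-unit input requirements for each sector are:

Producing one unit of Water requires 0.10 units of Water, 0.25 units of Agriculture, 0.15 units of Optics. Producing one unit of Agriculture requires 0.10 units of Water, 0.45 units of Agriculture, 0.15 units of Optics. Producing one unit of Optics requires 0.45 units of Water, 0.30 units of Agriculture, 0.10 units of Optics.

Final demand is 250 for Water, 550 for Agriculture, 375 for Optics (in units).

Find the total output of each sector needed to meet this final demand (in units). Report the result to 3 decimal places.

I − A =
  [   0.90    -0.10    -0.45]
  [  -0.25     0.55    -0.30]
  [  -0.15    -0.15     0.90]
Cofactors of I−A, C_ij = (−1)^(i+j)·(minor ij) (rows/columns in the sector order above):
  C_11 = (0.55)(0.90) − (-0.30)(-0.15) = 0.4500
  C_12 = −[(-0.25)(0.90) − (-0.30)(-0.15)] = 0.2700
  C_13 = (-0.25)(-0.15) − (0.55)(-0.15) = 0.1200
  C_21 = −[(-0.10)(0.90) − (-0.45)(-0.15)] = 0.1575
  C_22 = (0.90)(0.90) − (-0.45)(-0.15) = 0.7425
  C_23 = −[(0.90)(-0.15) − (-0.10)(-0.15)] = 0.1500
  C_31 = (-0.10)(-0.30) − (-0.45)(0.55) = 0.2775
  C_32 = −[(0.90)(-0.30) − (-0.45)(-0.25)] = 0.3825
  C_33 = (0.90)(0.55) − (-0.10)(-0.25) = 0.4700
det(I−A) = Σ_j (I−A)_1j·C_1j = (0.90)(0.4500) + (-0.10)(0.2700) + (-0.45)(0.1200) = 0.3240
adj(I−A) = Cᵀ =
  [ 0.4500   0.1575   0.2775]
  [ 0.2700   0.7425   0.3825]
  [ 0.1200   0.1500   0.4700]
(I − A)⁻¹ = adj(I−A) / det(I−A) ≈
  [   1.3889     0.4861     0.8565]
  [   0.8333     2.2917     1.1806]
  [   0.3704     0.4630     1.4506]
x = (I − A)⁻¹ d = adj(I−A)·d / det(I−A), with det(I−A) = 0.3240:
  x_1 = (0.4500·250 + 0.1575·550 + 0.2775·375) / 0.3240 = 303.1875 / 0.3240 ≈ 935.764
  x_2 = (0.2700·250 + 0.7425·550 + 0.3825·375) / 0.3240 = 619.3125 / 0.3240 ≈ 1911.458
  x_3 = (0.1200·250 + 0.1500·550 + 0.4700·375) / 0.3240 = 288.75 / 0.3240 ≈ 891.204

x_1 = 935.764, x_2 = 1911.458, x_3 = 891.204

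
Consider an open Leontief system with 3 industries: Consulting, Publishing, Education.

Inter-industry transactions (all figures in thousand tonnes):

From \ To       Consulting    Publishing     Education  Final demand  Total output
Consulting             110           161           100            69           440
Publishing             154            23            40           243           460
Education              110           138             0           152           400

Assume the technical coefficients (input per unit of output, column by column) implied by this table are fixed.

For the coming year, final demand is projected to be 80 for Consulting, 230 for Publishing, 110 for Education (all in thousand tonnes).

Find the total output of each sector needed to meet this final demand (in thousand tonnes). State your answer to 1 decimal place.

Technical coefficients a_ij = z_ij / X_j:
  a_CC = 110/440 = 0.25, a_PC = 154/440 = 0.35, a_EC = 110/440 = 0.25
  a_CP = 161/460 = 0.35, a_PP = 23/460 = 0.05, a_EP = 138/460 = 0.30
  a_CE = 100/400 = 0.25, a_PE = 40/400 = 0.10, a_EE = 0/400 = 0.00
I − A =
  [   0.75    -0.35    -0.25]
  [  -0.35     0.95    -0.10]
  [  -0.25    -0.30     1.00]
Cofactors of I−A, C_ij = (−1)^(i+j)·(minor ij) (rows/columns in the sector order above):
  C_11 = (0.95)(1.00) − (-0.10)(-0.30) = 0.9200
  C_12 = −[(-0.35)(1.00) − (-0.10)(-0.25)] = 0.3750
  C_13 = (-0.35)(-0.30) − (0.95)(-0.25) = 0.3425
  C_21 = −[(-0.35)(1.00) − (-0.25)(-0.30)] = 0.4250
  C_22 = (0.75)(1.00) − (-0.25)(-0.25) = 0.6875
  C_23 = −[(0.75)(-0.30) − (-0.35)(-0.25)] = 0.3125
  C_31 = (-0.35)(-0.10) − (-0.25)(0.95) = 0.2725
  C_32 = −[(0.75)(-0.10) − (-0.25)(-0.35)] = 0.1625
  C_33 = (0.75)(0.95) − (-0.35)(-0.35) = 0.5900
det(I−A) = Σ_j (I−A)_1j·C_1j = (0.75)(0.9200) + (-0.35)(0.3750) + (-0.25)(0.3425) = 0.473125
adj(I−A) = Cᵀ =
  [ 0.9200   0.4250   0.2725]
  [ 0.3750   0.6875   0.1625]
  [ 0.3425   0.3125   0.5900]
(I − A)⁻¹ = adj(I−A) / det(I−A) ≈
  [   1.9445     0.8983     0.5760]
  [   0.7926     1.4531     0.3435]
  [   0.7239     0.6605     1.2470]
x = (I − A)⁻¹ d = adj(I−A)·d / det(I−A), with det(I−A) = 0.473125:
  x_C = (0.9200·80 + 0.4250·230 + 0.2725·110) / 0.473125 = 201.325 / 0.473125 ≈ 425.5
  x_P = (0.3750·80 + 0.6875·230 + 0.1625·110) / 0.473125 = 206.00 / 0.473125 ≈ 435.4
  x_E = (0.3425·80 + 0.3125·230 + 0.5900·110) / 0.473125 = 164.175 / 0.473125 ≈ 347.0

x_C = 425.5, x_P = 435.4, x_E = 347.0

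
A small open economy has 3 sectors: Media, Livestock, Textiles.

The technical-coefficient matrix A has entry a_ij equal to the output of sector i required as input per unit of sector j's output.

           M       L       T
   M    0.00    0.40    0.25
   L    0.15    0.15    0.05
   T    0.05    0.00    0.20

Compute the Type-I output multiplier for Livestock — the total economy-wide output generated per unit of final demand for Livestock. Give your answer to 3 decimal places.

I − A =
  [   1.00    -0.40    -0.25]
  [  -0.15     0.85    -0.05]
  [  -0.05     0.00     0.80]
Cofactors of I−A, C_ij = (−1)^(i+j)·(minor ij) (rows/columns in the sector order above):
  C_11 = (0.85)(0.80) − (-0.05)(0.00) = 0.6800
  C_12 = −[(-0.15)(0.80) − (-0.05)(-0.05)] = 0.1225
  C_13 = (-0.15)(0.00) − (0.85)(-0.05) = 0.0425
  C_21 = −[(-0.40)(0.80) − (-0.25)(0.00)] = 0.3200
  C_22 = (1.00)(0.80) − (-0.25)(-0.05) = 0.7875
  C_23 = −[(1.00)(0.00) − (-0.40)(-0.05)] = 0.0200
  C_31 = (-0.40)(-0.05) − (-0.25)(0.85) = 0.2325
  C_32 = −[(1.00)(-0.05) − (-0.25)(-0.15)] = 0.0875
  C_33 = (1.00)(0.85) − (-0.40)(-0.15) = 0.7900
det(I−A) = Σ_j (I−A)_1j·C_1j = (1.00)(0.6800) + (-0.40)(0.1225) + (-0.25)(0.0425) = 0.620375
adj(I−A) = Cᵀ =
  [ 0.6800   0.3200   0.2325]
  [ 0.1225   0.7875   0.0875]
  [ 0.0425   0.0200   0.7900]
(I − A)⁻¹ = adj(I−A) / det(I−A) ≈
  [   1.0961     0.5158     0.3748]
  [   0.1975     1.2694     0.1410]
  [   0.0685     0.0322     1.2734]
The output multiplier for sector j is the column-j sum of the Leontief inverse (I − A)⁻¹ = adj(I−A) / det(I−A).
Column L of adj(I−A): (0.3200, 0.7875, 0.0200); det(I−A) = 0.620375.
m_L = (0.3200 + 0.7875 + 0.0200) / 0.620375 = 1.1275 / 0.620375 ≈ 1.817.

m_L = 1.817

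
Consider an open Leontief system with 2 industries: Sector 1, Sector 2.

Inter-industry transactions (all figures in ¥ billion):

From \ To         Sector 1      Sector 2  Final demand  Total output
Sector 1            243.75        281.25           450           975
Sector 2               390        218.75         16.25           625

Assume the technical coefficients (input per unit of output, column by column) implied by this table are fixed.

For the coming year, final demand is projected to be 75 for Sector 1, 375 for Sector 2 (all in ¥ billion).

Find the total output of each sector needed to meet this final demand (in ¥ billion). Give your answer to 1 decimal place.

x_1 = 707.3, x_2 = 1012.2

Technical coefficients a_ij = z_ij / X_j:
  a_11 = 243.75/975 = 0.25, a_21 = 390/975 = 0.40
  a_12 = 281.25/625 = 0.45, a_22 = 218.75/625 = 0.35
I − A =
  [   0.75    -0.45]
  [  -0.40     0.65]
det(I−A) = (0.75)(0.65) − (-0.45)(-0.40) = 0.3075
adj(I−A) = [[0.65, 0.45], [0.40, 0.75]]
(I − A)⁻¹ = adj(I−A) / det(I−A) ≈
  [   2.1138     1.4634]
  [   1.3008     2.4390]
x = (I − A)⁻¹ d = adj(I−A)·d / det(I−A), with det(I−A) = 0.3075:
  x_1 = (0.65·75 + 0.45·375) / 0.3075 = 217.50 / 0.3075 ≈ 707.3
  x_2 = (0.40·75 + 0.75·375) / 0.3075 = 311.25 / 0.3075 ≈ 1012.2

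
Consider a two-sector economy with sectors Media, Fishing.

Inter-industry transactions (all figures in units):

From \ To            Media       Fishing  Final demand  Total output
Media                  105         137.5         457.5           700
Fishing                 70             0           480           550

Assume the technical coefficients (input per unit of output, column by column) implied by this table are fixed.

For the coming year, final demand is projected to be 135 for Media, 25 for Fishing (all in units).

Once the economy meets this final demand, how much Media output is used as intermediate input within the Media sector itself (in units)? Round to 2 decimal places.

z_MM = 25.68

Technical coefficients a_ij = z_ij / X_j:
  a_MM = 105/700 = 0.15, a_FM = 70/700 = 0.10
  a_MF = 137.5/550 = 0.25, a_FF = 0/550 = 0.00
I − A =
  [   0.85    -0.25]
  [  -0.10     1.00]
det(I−A) = (0.85)(1.00) − (-0.25)(-0.10) = 0.8250
adj(I−A) = [[1.00, 0.25], [0.10, 0.85]]
(I − A)⁻¹ = adj(I−A) / det(I−A) ≈
  [   1.2121     0.3030]
  [   0.1212     1.0303]
First solve x = (I − A)⁻¹ d = adj(I−A)·d / det(I−A); in particular x_M = (1.00·135 + 0.25·25) / 0.8250 = 141.25 / 0.8250 ≈ 171.2121.
Intermediate flow from M to M: z_MM = a_MM · x_M = 0.15 × 141.25 / 0.8250 = 21.1875 / 0.8250 ≈ 25.68.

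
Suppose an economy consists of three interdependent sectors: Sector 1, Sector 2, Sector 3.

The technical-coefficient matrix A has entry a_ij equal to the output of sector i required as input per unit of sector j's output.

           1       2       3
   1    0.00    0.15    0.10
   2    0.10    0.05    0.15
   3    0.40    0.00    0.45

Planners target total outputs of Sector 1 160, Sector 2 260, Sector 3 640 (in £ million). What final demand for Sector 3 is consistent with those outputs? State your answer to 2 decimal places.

I − A =
  [   1.00    -0.15    -0.10]
  [  -0.10     0.95    -0.15]
  [  -0.40     0.00     0.55]
d = (I − A) x:
  d_1 = (+1.00)·160 + (-0.15)·260 + (-0.10)·640 = 57.00
  d_2 = (-0.10)·160 + (+0.95)·260 + (-0.15)·640 = 135.00
  d_3 = (-0.40)·160 + (+0.00)·260 + (+0.55)·640 = 288.00

d_3 = 288.00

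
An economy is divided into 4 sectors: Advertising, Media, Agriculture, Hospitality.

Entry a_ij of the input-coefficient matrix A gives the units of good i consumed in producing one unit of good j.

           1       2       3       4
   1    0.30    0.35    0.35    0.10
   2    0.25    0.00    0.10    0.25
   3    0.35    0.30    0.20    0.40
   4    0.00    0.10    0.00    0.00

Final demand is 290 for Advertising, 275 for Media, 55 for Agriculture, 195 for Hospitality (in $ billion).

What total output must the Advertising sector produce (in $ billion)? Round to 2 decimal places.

x_1 = 1431.38

I − A =
  [   0.70    -0.35    -0.35    -0.10]
  [  -0.25     1.00    -0.10    -0.25]
  [  -0.35    -0.30     0.80    -0.40]
  [   0.00    -0.10     0.00     1.00]
Compute the cofactors C_ij = (−1)^(i+j)·(3×3 minor ij) of I−A; the adjugate is their transpose:
adj(I−A) = Cᵀ =
  [ 0.746000   0.407000   0.377250   0.327250]
  [ 0.235000   0.437500   0.157500   0.195875]
  [ 0.426250   0.364000   0.592500   0.370625]
  [ 0.023500   0.043750   0.015750   0.308000]
det(I−A) = Σ_j (I−A)_1j·C_1j = (0.70)(0.746000) + (-0.35)(0.235000) + (-0.35)(0.426250) + (-0.10)(0.023500) = 0.2884125
(I − A)⁻¹ = adj(I−A) / det(I−A) ≈
  [   2.5866     1.4112     1.3080     1.1347]
  [   0.8148     1.5169     0.5461     0.6791]
  [   1.4779     1.2621     2.0543     1.2851]
  [   0.0815     0.1517     0.0546     1.0679]
x = (I − A)⁻¹ d = adj(I−A)·d / det(I−A), with det(I−A) = 0.2884125:
  x_1 = (0.746000·290 + 0.407000·275 + 0.377250·55 + 0.327250·195) / 0.2884125 = 412.8275 / 0.2884125 ≈ 1431.38
  x_2 = (0.235000·290 + 0.437500·275 + 0.157500·55 + 0.195875·195) / 0.2884125 = 235.320625 / 0.2884125 ≈ 815.92
  x_3 = (0.426250·290 + 0.364000·275 + 0.592500·55 + 0.370625·195) / 0.2884125 = 328.571875 / 0.2884125 ≈ 1139.24
  x_4 = (0.023500·290 + 0.043750·275 + 0.015750·55 + 0.308000·195) / 0.2884125 = 79.7725 / 0.2884125 ≈ 276.59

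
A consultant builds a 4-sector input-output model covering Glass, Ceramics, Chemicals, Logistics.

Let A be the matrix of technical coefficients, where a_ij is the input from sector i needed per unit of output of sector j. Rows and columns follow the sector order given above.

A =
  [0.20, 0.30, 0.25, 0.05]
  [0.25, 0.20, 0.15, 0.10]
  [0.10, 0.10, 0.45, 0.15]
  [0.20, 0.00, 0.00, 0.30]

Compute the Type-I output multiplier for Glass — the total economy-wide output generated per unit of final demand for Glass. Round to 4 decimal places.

m_1 = 3.5090

I − A =
  [   0.80    -0.30    -0.25    -0.05]
  [  -0.25     0.80    -0.15    -0.10]
  [  -0.10    -0.10     0.55    -0.15]
  [  -0.20     0.00     0.00     0.70]
Compute the cofactors C_ij = (−1)^(i+j)·(3×3 minor ij) of I−A; the adjugate is their transpose:
adj(I−A) = Cᵀ =
  [ 0.29750   0.13300   0.17150   0.07700]
  [ 0.12225   0.27750   0.13125   0.07650]
  [ 0.09950   0.08500   0.38150   0.10100]
  [ 0.08500   0.03800   0.04900   0.26800]
det(I−A) = Σ_j (I−A)_1j·C_1j = (0.80)(0.29750) + (-0.30)(0.12225) + (-0.25)(0.09950) + (-0.05)(0.08500) = 0.1722
(I − A)⁻¹ = adj(I−A) / det(I−A) ≈
  [   1.72764     0.77236     0.99593     0.44715]
  [   0.70993     1.61150     0.76220     0.44425]
  [   0.57782     0.49361     2.21545     0.58653]
  [   0.49361     0.22067     0.28455     1.55633]
The output multiplier for sector j is the column-j sum of the Leontief inverse (I − A)⁻¹ = adj(I−A) / det(I−A).
Column 1 of adj(I−A): (0.29750, 0.12225, 0.09950, 0.08500); det(I−A) = 0.1722.
m_1 = (0.29750 + 0.12225 + 0.09950 + 0.08500) / 0.1722 = 0.60425 / 0.1722 ≈ 3.5090.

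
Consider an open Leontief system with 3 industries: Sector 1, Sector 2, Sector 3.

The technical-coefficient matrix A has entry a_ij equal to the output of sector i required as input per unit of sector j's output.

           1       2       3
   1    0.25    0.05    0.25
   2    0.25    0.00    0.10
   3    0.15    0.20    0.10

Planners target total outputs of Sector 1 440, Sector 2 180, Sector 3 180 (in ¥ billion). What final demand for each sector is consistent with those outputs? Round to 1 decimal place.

I − A =
  [   0.75    -0.05    -0.25]
  [  -0.25     1.00    -0.10]
  [  -0.15    -0.20     0.90]
d = (I − A) x:
  d_1 = (+0.75)·440 + (-0.05)·180 + (-0.25)·180 = 276.0
  d_2 = (-0.25)·440 + (+1.00)·180 + (-0.10)·180 = 52.0
  d_3 = (-0.15)·440 + (-0.20)·180 + (+0.90)·180 = 60.0

d_1 = 276.0, d_2 = 52.0, d_3 = 60.0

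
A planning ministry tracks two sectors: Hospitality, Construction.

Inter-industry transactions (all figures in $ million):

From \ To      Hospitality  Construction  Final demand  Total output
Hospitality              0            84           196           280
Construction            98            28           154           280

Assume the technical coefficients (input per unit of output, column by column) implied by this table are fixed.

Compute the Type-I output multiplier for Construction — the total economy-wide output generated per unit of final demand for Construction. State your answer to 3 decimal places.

Technical coefficients a_ij = z_ij / X_j:
  a_11 = 0/280 = 0.00, a_21 = 98/280 = 0.35
  a_12 = 84/280 = 0.30, a_22 = 28/280 = 0.10
I − A =
  [   1.00    -0.30]
  [  -0.35     0.90]
det(I−A) = (1.00)(0.90) − (-0.30)(-0.35) = 0.7950
adj(I−A) = [[0.90, 0.30], [0.35, 1.00]]
(I − A)⁻¹ = adj(I−A) / det(I−A) ≈
  [   1.1321     0.3774]
  [   0.4403     1.2579]
The output multiplier for sector j is the column-j sum of the Leontief inverse (I − A)⁻¹ = adj(I−A) / det(I−A).
Column 2 of adj(I−A): (0.30, 1.00); det(I−A) = 0.7950.
m_2 = (0.30 + 1.00) / 0.7950 = 1.30 / 0.7950 ≈ 1.635.

m_2 = 1.635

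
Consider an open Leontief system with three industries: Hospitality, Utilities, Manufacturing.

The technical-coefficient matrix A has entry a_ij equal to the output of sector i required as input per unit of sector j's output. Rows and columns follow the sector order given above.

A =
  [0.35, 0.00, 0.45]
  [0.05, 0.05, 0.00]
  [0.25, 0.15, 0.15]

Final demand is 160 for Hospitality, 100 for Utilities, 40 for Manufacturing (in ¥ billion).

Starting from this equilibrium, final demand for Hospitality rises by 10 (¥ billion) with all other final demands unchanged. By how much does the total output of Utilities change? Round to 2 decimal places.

I − A =
  [   0.65     0.00    -0.45]
  [  -0.05     0.95     0.00]
  [  -0.25    -0.15     0.85]
Cofactors of I−A, C_ij = (−1)^(i+j)·(minor ij) (rows/columns in the sector order above):
  C_11 = (0.95)(0.85) − (0.00)(-0.15) = 0.8075
  C_12 = −[(-0.05)(0.85) − (0.00)(-0.25)] = 0.0425
  C_13 = (-0.05)(-0.15) − (0.95)(-0.25) = 0.2450
  C_21 = −[(0.00)(0.85) − (-0.45)(-0.15)] = 0.0675
  C_22 = (0.65)(0.85) − (-0.45)(-0.25) = 0.4400
  C_23 = −[(0.65)(-0.15) − (0.00)(-0.25)] = 0.0975
  C_31 = (0.00)(0.00) − (-0.45)(0.95) = 0.4275
  C_32 = −[(0.65)(0.00) − (-0.45)(-0.05)] = 0.0225
  C_33 = (0.65)(0.95) − (0.00)(-0.05) = 0.6175
det(I−A) = Σ_j (I−A)_1j·C_1j = (0.65)(0.8075) + (0.00)(0.0425) + (-0.45)(0.2450) = 0.414625
adj(I−A) = Cᵀ =
  [ 0.8075   0.0675   0.4275]
  [ 0.0425   0.4400   0.0225]
  [ 0.2450   0.0975   0.6175]
(I − A)⁻¹ = adj(I−A) / det(I−A) ≈
  [   1.9475     0.1628     1.0311]
  [   0.1025     1.0612     0.0543]
  [   0.5909     0.2352     1.4893]
Δx = (I − A)⁻¹ Δd with Δd having +10 in the Hospitality component and 0 elsewhere.
So Δx_2 = L_21 · (+10), where L_21 = adj(I−A)_21 / det(I−A) = 0.0425 / 0.414625.
Δx_2 = 0.0425 × (+10) / 0.414625 = 0.425 / 0.414625 ≈ 1.03.

Δx_2 = 1.03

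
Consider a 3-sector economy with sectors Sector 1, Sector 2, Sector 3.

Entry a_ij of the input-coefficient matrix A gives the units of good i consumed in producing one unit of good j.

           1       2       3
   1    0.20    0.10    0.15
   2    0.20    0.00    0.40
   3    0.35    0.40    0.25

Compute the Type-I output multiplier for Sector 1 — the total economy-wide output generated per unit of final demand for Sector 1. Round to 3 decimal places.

I − A =
  [   0.80    -0.10    -0.15]
  [  -0.20     1.00    -0.40]
  [  -0.35    -0.40     0.75]
Cofactors of I−A, C_ij = (−1)^(i+j)·(minor ij) (rows/columns in the sector order above):
  C_11 = (1.00)(0.75) − (-0.40)(-0.40) = 0.5900
  C_12 = −[(-0.20)(0.75) − (-0.40)(-0.35)] = 0.2900
  C_13 = (-0.20)(-0.40) − (1.00)(-0.35) = 0.4300
  C_21 = −[(-0.10)(0.75) − (-0.15)(-0.40)] = 0.1350
  C_22 = (0.80)(0.75) − (-0.15)(-0.35) = 0.5475
  C_23 = −[(0.80)(-0.40) − (-0.10)(-0.35)] = 0.3550
  C_31 = (-0.10)(-0.40) − (-0.15)(1.00) = 0.1900
  C_32 = −[(0.80)(-0.40) − (-0.15)(-0.20)] = 0.3500
  C_33 = (0.80)(1.00) − (-0.10)(-0.20) = 0.7800
det(I−A) = Σ_j (I−A)_1j·C_1j = (0.80)(0.5900) + (-0.10)(0.2900) + (-0.15)(0.4300) = 0.3785
adj(I−A) = Cᵀ =
  [ 0.5900   0.1350   0.1900]
  [ 0.2900   0.5475   0.3500]
  [ 0.4300   0.3550   0.7800]
(I − A)⁻¹ = adj(I−A) / det(I−A) ≈
  [   1.5588     0.3567     0.5020]
  [   0.7662     1.4465     0.9247]
  [   1.1361     0.9379     2.0608]
The output multiplier for sector j is the column-j sum of the Leontief inverse (I − A)⁻¹ = adj(I−A) / det(I−A).
Column 1 of adj(I−A): (0.5900, 0.2900, 0.4300); det(I−A) = 0.3785.
m_1 = (0.5900 + 0.2900 + 0.4300) / 0.3785 = 1.31 / 0.3785 ≈ 3.461.

m_1 = 3.461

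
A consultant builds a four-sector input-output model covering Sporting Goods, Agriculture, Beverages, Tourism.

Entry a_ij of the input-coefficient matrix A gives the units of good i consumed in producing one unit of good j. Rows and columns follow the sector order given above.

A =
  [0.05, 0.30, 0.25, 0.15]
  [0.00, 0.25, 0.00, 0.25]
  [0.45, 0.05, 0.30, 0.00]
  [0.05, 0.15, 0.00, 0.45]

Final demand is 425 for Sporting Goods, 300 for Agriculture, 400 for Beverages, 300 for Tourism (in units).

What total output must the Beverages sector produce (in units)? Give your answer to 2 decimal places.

I − A =
  [   0.95    -0.30    -0.25    -0.15]
  [   0.00     0.75     0.00    -0.25]
  [  -0.45    -0.05     0.70     0.00]
  [  -0.05    -0.15     0.00     0.55]
Compute the cofactors C_ij = (−1)^(i+j)·(3×3 minor ij) of I−A; the adjugate is their transpose:
adj(I−A) = Cᵀ =
  [ 0.262500   0.138125   0.093750   0.134375]
  [ 0.008750   0.298625   0.003125   0.138125]
  [ 0.169375   0.110125   0.346875   0.096250]
  [ 0.026250   0.094000   0.009375   0.414375]
det(I−A) = Σ_j (I−A)_1j·C_1j = (0.95)(0.262500) + (-0.30)(0.008750) + (-0.25)(0.169375) + (-0.15)(0.026250) = 0.20046875
(I − A)⁻¹ = adj(I−A) / det(I−A) ≈
  [   1.3094     0.6890     0.4677     0.6703]
  [   0.0436     1.4896     0.0156     0.6890]
  [   0.8449     0.5493     1.7303     0.4801]
  [   0.1309     0.4689     0.0468     2.0670]
x = (I − A)⁻¹ d = adj(I−A)·d / det(I−A), with det(I−A) = 0.20046875:
  x_1 = (0.262500·425 + 0.138125·300 + 0.093750·400 + 0.134375·300) / 0.20046875 = 230.8125 / 0.20046875 ≈ 1151.36
  x_2 = (0.008750·425 + 0.298625·300 + 0.003125·400 + 0.138125·300) / 0.20046875 = 135.99375 / 0.20046875 ≈ 678.38
  x_3 = (0.169375·425 + 0.110125·300 + 0.346875·400 + 0.096250·300) / 0.20046875 = 272.646875 / 0.20046875 ≈ 1360.05
  x_4 = (0.026250·425 + 0.094000·300 + 0.009375·400 + 0.414375·300) / 0.20046875 = 167.41875 / 0.20046875 ≈ 835.14

x_3 = 1360.05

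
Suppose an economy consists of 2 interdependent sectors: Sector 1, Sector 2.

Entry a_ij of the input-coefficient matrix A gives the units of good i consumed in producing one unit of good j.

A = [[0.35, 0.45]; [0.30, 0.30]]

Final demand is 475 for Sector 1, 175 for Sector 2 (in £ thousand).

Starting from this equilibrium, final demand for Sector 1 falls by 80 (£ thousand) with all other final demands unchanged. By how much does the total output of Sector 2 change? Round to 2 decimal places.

I − A =
  [   0.65    -0.45]
  [  -0.30     0.70]
det(I−A) = (0.65)(0.70) − (-0.45)(-0.30) = 0.3200
adj(I−A) = [[0.70, 0.45], [0.30, 0.65]]
(I − A)⁻¹ = adj(I−A) / det(I−A) ≈
  [   2.1875     1.4063]
  [   0.9375     2.0313]
Δx = (I − A)⁻¹ Δd with Δd having -80 in the Sector 1 component and 0 elsewhere.
So Δx_2 = L_21 · (-80), where L_21 = adj(I−A)_21 / det(I−A) = 0.30 / 0.3200.
Δx_2 = 0.30 × (-80) / 0.3200 = -24.00 / 0.3200 = -75.00.

Δx_2 = -75.00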